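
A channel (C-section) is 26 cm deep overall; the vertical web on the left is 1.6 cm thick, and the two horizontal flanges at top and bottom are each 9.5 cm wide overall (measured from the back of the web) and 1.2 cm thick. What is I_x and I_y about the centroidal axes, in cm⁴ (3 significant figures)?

Decompose the section into non-overlapping parts with the origin at the bottom-left of its bounding rectangle.
Web: 1.6 × 26, A = 41.6 cm², y = 13 cm, Ī = 2343.5 cm⁴.
Top flange (beyond web): 7.9 × 1.2, A = 9.48 cm², y = 25.4 cm, Ī = 1.1376 cm⁴.
Bottom flange (beyond web): 7.9 × 1.2, A = 9.48 cm², y = 0.6 cm, Ī = 1.1376 cm⁴.
By symmetry the centroid is at mid-height, ȳ = 13 cm.
Transfer each piece to the centroidal x-axis using Ī + A·d² with d = y − 13:
  web: d = 0 cm → contributes +2343.5 cm⁴
  top flange (beyond web): d = 12.4 cm → contributes +1458.8 cm⁴
  bottom flange (beyond web): d = -12.4 cm → contributes +1458.8 cm⁴
Total I = 5 261 cm⁴.
For the y-axis: x̄ = 2.2871 cm.
Repeating about the centroidal y-axis gives I_y = 401.34 cm⁴.

I_x ≈ 5260 cm⁴, I_y ≈ 401 cm⁴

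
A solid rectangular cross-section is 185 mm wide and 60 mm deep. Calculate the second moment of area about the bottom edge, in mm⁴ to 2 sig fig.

I_base ≈ 1.3 × 10⁷ mm⁴

The section: 185 × 60, A = 11 100 mm², y = 30 mm, Ī = 3 330 000 mm⁴.
Transfer it to the bottom edge using Ī + A·d² with d = y − 0:
  the section: d = 30 mm → contributes +13 320 000 mm⁴
Total I = 13 320 000 mm⁴.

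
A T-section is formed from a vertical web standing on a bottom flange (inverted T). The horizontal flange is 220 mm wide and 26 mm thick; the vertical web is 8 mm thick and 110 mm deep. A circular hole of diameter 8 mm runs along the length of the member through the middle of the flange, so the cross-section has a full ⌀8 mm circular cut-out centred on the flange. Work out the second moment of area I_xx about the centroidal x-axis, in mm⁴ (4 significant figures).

I_xx ≈ 4.732 × 10⁶ mm⁴

Treat the section as a set of non-overlapping primitives; coordinates are from the bounding-box lower-left.
Flange: 220 × 26, A = 5 720 mm², y = 13 mm, Ī = 322 227 mm⁴.
Web: 8 × 110, A = 880 mm², y = 81 mm, Ī = 887 333 mm⁴.
Hole (subtracted): ⌀8, A = 50.2655 mm², y = 13 mm, Ī = 201.062 mm⁴.
Centroid: ȳ = ΣA·y / ΣA = 22.1362 mm.
Transfer each piece to the centroidal x-axis using Ī + A·d² with d = y − 22.1362:
  flange: d = -9.13625 mm → contributes +799 681 mm⁴
  web: d = 58.8638 mm → contributes +3 936 482 mm⁴
  hole: d = -9.13625 mm → contributes −4396.77 mm⁴
Total I = 4 731 766 mm⁴.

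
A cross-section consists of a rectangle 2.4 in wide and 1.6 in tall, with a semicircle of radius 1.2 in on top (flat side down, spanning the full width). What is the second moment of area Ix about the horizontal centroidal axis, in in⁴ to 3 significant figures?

Treat the section as a set of non-overlapping primitives; coordinates are from the bounding-box lower-left.
Rectangular body: 2.4 × 1.6, A = 3.84 in², y = 0.8 in, Ī = 0.8192 in⁴.
Semicircular cap: semicircle r = 1.2, A = 2.2619 in², y = 2.1093 in, Ī = 0.22759 in⁴.
Centroid: ȳ = ΣA·y / ΣA = 1.2853 in.
Transfer each piece to the horizontal centroidal axis using Ī + A·d² with d = y − 1.2853:
  rectangular body: d = -0.48535 in → contributes +1.7238 in⁴
  semicircular cap: d = 0.82395 in → contributes +1.7632 in⁴
Total I = 3.487 in⁴.

Ix ≈ 3.49 in⁴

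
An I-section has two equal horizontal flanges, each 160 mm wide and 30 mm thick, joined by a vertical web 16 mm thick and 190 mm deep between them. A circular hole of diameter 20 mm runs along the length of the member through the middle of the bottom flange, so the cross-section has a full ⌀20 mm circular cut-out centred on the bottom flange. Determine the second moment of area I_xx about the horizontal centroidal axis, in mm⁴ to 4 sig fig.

I_xx ≈ 1.221 × 10⁸ mm⁴

Split into non-overlapping primitives; take the origin at the lower-left of the bounding box.
Bottom flange: 160 × 30, A = 4 800 mm², y = 15 mm, Ī = 360 000 mm⁴.
Web: 16 × 190, A = 3 040 mm², y = 125 mm, Ī = 9 145 333 mm⁴.
Top flange: 160 × 30, A = 4 800 mm², y = 235 mm, Ī = 360 000 mm⁴.
Hole (subtracted): ⌀20, A = 314.159 mm², y = 15 mm, Ī = 7853.98 mm⁴.
Centroid: ȳ = ΣA·y / ΣA = 127.804 mm.
Transfer each piece to the horizontal centroidal axis using Ī + A·d² with d = y − 127.804:
  bottom flange: d = -112.804 mm → contributes +61 438 400 mm⁴
  web: d = -2.80366 mm → contributes +9 169 229 mm⁴
  top flange: d = 107.196 mm → contributes +55 517 061 mm⁴
  hole: d = -112.804 mm → contributes −4 005 426 mm⁴
Total I = 122 119 265 mm⁴.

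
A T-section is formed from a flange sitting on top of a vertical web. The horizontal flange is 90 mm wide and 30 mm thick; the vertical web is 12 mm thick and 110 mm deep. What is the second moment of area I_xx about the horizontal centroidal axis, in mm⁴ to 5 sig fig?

I_xx ≈ 5.8777 × 10⁶ mm⁴

Split into non-overlapping primitives; take the origin at the lower-left of the bounding box.
Flange: 90 × 30, A = 2 700 mm², y = 125 mm, Ī = 202 500 mm⁴.
Web: 12 × 110, A = 1 320 mm², y = 55 mm, Ī = 1 331 000 mm⁴.
Centroid: ȳ = ΣA·y / ΣA = 102.0149 mm.
Transfer each piece to the horizontal centroidal axis using Ī + A·d² with d = y − 102.0149:
  flange: d = 22.98507 mm → contributes +1 628 947 mm⁴
  web: d = -47.01493 mm → contributes +4 248 732 mm⁴
Total I = 5 877 679 mm⁴.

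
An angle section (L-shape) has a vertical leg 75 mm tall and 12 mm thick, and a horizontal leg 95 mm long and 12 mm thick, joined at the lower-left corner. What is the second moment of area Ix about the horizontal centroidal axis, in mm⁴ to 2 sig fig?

Decompose the section into non-overlapping parts with the origin at the bottom-left of its bounding rectangle.
Vertical leg: 12 × 75, A = 900 mm², y = 37.5 mm, Ī = 421 875 mm⁴.
Horizontal leg (remainder): 83 × 12, A = 996 mm², y = 6 mm, Ī = 11 952 mm⁴.
Centroid: ȳ = ΣA·y / ΣA = 20.95 mm.
Transfer each piece to the horizontal centroidal axis using Ī + A·d² with d = y − 20.95:
  vertical leg: d = 16.55 mm → contributes +668 312 mm⁴
  horizontal leg (remainder): d = -14.95 mm → contributes +234 636 mm⁴
Total I = 902 948 mm⁴.

Ix ≈ 9.0 × 10⁵ mm⁴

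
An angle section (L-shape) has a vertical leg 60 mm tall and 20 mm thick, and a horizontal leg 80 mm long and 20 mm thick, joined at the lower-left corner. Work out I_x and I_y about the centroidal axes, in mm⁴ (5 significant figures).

I_x ≈ 6.4000 × 10⁵ mm⁴, I_y ≈ 1.3600 × 10⁶ mm⁴

Treat the section as a set of non-overlapping primitives; coordinates are from the bounding-box lower-left.
Vertical leg: 20 × 60, A = 1 200 mm², y = 30 mm, Ī = 360 000 mm⁴.
Horizontal leg (remainder): 60 × 20, A = 1 200 mm², y = 10 mm, Ī = 40 000 mm⁴.
Centroid: ȳ = ΣA·y / ΣA = 20 mm.
Transfer each piece to the centroidal x-axis using Ī + A·d² with d = y − 20:
  vertical leg: d = 10 mm → contributes +480 000 mm⁴
  horizontal leg (remainder): d = -10 mm → contributes +160 000 mm⁴
Total I = 640 000 mm⁴.
For the y-axis: x̄ = 30 mm.
Repeating about the centroidal y-axis gives I_y = 1 360 000 mm⁴.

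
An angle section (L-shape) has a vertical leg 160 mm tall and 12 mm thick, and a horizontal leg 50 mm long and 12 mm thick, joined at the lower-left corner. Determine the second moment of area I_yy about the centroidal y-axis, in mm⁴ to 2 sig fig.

Decompose the section into non-overlapping parts with the origin at the bottom-left of its bounding rectangle.
Vertical leg: 12 × 160, A = 1 920 mm², x = 6 mm, Ī = 23 040 mm⁴.
Horizontal leg (remainder): 38 × 12, A = 456 mm², x = 31 mm, Ī = 54 872 mm⁴.
Centroid: x̄ = ΣA·x / ΣA = 10.8 mm.
Transfer each piece to the centroidal y-axis using Ī + A·d² with d = x − 10.8:
  vertical leg: d = -4.798 mm → contributes +67 240 mm⁴
  horizontal leg (remainder): d = 20.2 mm → contributes +240 975 mm⁴
Total I = 308 215 mm⁴.

I_yy ≈ 3.1 × 10⁵ mm⁴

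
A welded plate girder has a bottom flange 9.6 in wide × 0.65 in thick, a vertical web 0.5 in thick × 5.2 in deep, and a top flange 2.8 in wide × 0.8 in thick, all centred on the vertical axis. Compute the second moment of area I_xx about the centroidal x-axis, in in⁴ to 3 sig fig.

Treat the section as a set of non-overlapping primitives; coordinates are from the bounding-box lower-left.
Bottom plate: 9.6 × 0.65, A = 6.24 in², y = 0.325 in, Ī = 0.2197 in⁴.
Web plate: 0.5 × 5.2, A = 2.6 in², y = 3.25 in, Ī = 5.8587 in⁴.
Top plate: 2.8 × 0.8, A = 2.24 in², y = 6.25 in, Ī = 0.11947 in⁴.
Centroid: ȳ = ΣA·y / ΣA = 2.2092 in.
Transfer each piece to the centroidal x-axis using Ī + A·d² with d = y − 2.2092:
  bottom plate: d = -1.8842 in → contributes +22.373 in⁴
  web plate: d = 1.0408 in → contributes +8.6751 in⁴
  top plate: d = 4.0408 in → contributes +36.694 in⁴
Total I = 67.742 in⁴.

I_xx ≈ 67.7 in⁴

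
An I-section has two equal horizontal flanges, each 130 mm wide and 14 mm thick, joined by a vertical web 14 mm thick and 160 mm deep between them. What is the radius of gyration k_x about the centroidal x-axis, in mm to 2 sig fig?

k_x ≈ 74 mm

Split into non-overlapping primitives; take the origin at the lower-left of the bounding box.
Bottom flange: 130 × 14, A = 1 820 mm², y = 7 mm, Ī = 29 727 mm⁴.
Web: 14 × 160, A = 2 240 mm², y = 94 mm, Ī = 4 778 667 mm⁴.
Top flange: 130 × 14, A = 1 820 mm², y = 181 mm, Ī = 29 727 mm⁴.
By symmetry the centroid is at mid-height, ȳ = 94 mm.
Transfer each piece to the centroidal x-axis using Ī + A·d² with d = y − 94:
  bottom flange: d = -87 mm → contributes +13 805 307 mm⁴
  web: d = 0 mm → contributes +4 778 667 mm⁴
  top flange: d = 87 mm → contributes +13 805 307 mm⁴
Total I = 32 389 280 mm⁴.
Radius of gyration: k = √(I/A) = √(32 389 280 / 5 880) = 74.22 mm.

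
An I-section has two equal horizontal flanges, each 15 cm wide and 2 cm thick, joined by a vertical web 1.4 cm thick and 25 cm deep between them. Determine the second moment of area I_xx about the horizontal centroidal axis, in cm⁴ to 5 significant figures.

Break the section into simple shapes (no overlaps), measuring from the bottom-left corner of the bounding box.
Bottom flange: 15 × 2, A = 30 cm², y = 1 cm, Ī = 10 cm⁴.
Web: 1.4 × 25, A = 35 cm², y = 14.5 cm, Ī = 1822.917 cm⁴.
Top flange: 15 × 2, A = 30 cm², y = 28 cm, Ī = 10 cm⁴.
By symmetry the centroid is at mid-height, ȳ = 14.5 cm.
Transfer each piece to the horizontal centroidal axis using Ī + A·d² with d = y − 14.5:
  bottom flange: d = -13.5 cm → contributes +5477.5 cm⁴
  web: d = 0 cm → contributes +1822.917 cm⁴
  top flange: d = 13.5 cm → contributes +5477.5 cm⁴
Total I = 12777.92 cm⁴.

I_xx ≈ 1.2778 × 10⁴ cm⁴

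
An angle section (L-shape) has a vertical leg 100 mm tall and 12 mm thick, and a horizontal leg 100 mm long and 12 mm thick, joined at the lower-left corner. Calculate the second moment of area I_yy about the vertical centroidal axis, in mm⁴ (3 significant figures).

I_yy ≈ 2.10 × 10⁶ mm⁴

Break the section into simple shapes (no overlaps), measuring from the bottom-left corner of the bounding box.
Vertical leg: 12 × 100, A = 1 200 mm², x = 6 mm, Ī = 14 400 mm⁴.
Horizontal leg (remainder): 88 × 12, A = 1 056 mm², x = 56 mm, Ī = 681 472 mm⁴.
Centroid: x̄ = ΣA·x / ΣA = 29.404 mm.
Transfer each piece to the vertical centroidal axis using Ī + A·d² with d = x − 29.404:
  vertical leg: d = -23.404 mm → contributes +671 711 mm⁴
  horizontal leg (remainder): d = 26.596 mm → contributes +1 428 416 mm⁴
Total I = 2 100 127 mm⁴.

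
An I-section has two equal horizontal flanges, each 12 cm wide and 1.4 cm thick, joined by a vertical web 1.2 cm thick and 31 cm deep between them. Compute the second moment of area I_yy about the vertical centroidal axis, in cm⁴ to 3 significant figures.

Split into non-overlapping primitives; take the origin at the lower-left of the bounding box.
Bottom flange: 12 × 1.4, A = 16.8 cm², x = 6 cm, Ī = 201.6 cm⁴.
Web: 1.2 × 31, A = 37.2 cm², x = 6 cm, Ī = 4.464 cm⁴.
Top flange: 12 × 1.4, A = 16.8 cm², x = 6 cm, Ī = 201.6 cm⁴.
By symmetry the centroid is at mid-width, x̄ = 6 cm.
All pieces are centred on the vertical centroidal axis, so I = ΣĪ = 407.66 cm⁴.

I_yy ≈ 408 cm⁴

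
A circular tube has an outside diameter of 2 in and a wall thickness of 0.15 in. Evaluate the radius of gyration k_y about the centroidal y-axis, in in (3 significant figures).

k_y ≈ 0.656 in

Decompose the section into non-overlapping parts with the origin at the bottom-left of its bounding rectangle.
Outer circle: ⌀2, A = 3.1416 in², x = 1 in, Ī = 0.7854 in⁴.
Bore (subtracted): ⌀1.7, A = 2.2698 in², x = 1 in, Ī = 0.40998 in⁴.
By symmetry the centroid is at mid-width, x̄ = 1 in.
All pieces are centred on the centroidal y-axis, so I = ΣĪ (holes subtracted) = 0.37542 in⁴.
Radius of gyration: k = √(I/A) = √(0.37542 / 0.87179) = 0.65622 in.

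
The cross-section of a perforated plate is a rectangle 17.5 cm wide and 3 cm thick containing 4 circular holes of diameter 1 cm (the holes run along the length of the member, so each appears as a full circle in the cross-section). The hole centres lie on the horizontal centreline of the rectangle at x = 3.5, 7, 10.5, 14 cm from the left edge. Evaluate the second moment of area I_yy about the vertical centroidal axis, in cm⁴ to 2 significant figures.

I_yy ≈ 1300 cm⁴

Split into non-overlapping primitives; take the origin at the lower-left of the bounding box.
Plate: 17.5 × 3, A = 52.5 cm², x = 8.75 cm, Ī = 1 340 cm⁴.
Hole 1 (subtracted): ⌀1, A = 0.7854 cm², x = 3.5 cm, Ī = 0.04909 cm⁴.
Hole 2 (subtracted): ⌀1, A = 0.7854 cm², x = 7 cm, Ī = 0.04909 cm⁴.
Hole 3 (subtracted): ⌀1, A = 0.7854 cm², x = 10.5 cm, Ī = 0.04909 cm⁴.
Hole 4 (subtracted): ⌀1, A = 0.7854 cm², x = 14 cm, Ī = 0.04909 cm⁴.
By symmetry the centroid is at mid-width, x̄ = 8.75 cm.
Transfer each piece to the vertical centroidal axis using Ī + A·d² with d = x − 8.75:
  plate: d = 0 cm → contributes +1 340 cm⁴
  hole 1: d = -5.25 cm → contributes −21.7 cm⁴
  hole 2: d = -1.75 cm → contributes −2.454 cm⁴
  hole 3: d = 1.75 cm → contributes −2.454 cm⁴
  hole 4: d = 5.25 cm → contributes −21.7 cm⁴
Total I = 1 292 cm⁴.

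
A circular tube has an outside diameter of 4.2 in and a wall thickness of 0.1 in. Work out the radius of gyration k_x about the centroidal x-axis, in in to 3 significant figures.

k_x ≈ 1.45 in

Split into non-overlapping primitives; take the origin at the lower-left of the bounding box.
Outer circle: ⌀4.2, A = 13.854 in², y = 2.1 in, Ī = 15.275 in⁴.
Bore (subtracted): ⌀4, A = 12.566 in², y = 2.1 in, Ī = 12.566 in⁴.
By symmetry the centroid is at mid-height, ȳ = 2.1 in.
All pieces are centred on the centroidal x-axis, so I = ΣĪ (holes subtracted) = 2.7081 in⁴.
Radius of gyration: k = √(I/A) = √(2.7081 / 1.2881) = 1.45 in.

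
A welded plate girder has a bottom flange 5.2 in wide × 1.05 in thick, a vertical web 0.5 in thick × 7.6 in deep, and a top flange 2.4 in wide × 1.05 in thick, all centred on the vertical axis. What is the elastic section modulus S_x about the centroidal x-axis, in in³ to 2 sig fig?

Treat the section as a set of non-overlapping primitives; coordinates are from the bounding-box lower-left.
Bottom plate: 5.2 × 1.05, A = 5.46 in², y = 0.525 in, Ī = 0.5016 in⁴.
Web plate: 0.5 × 7.6, A = 3.8 in², y = 4.85 in, Ī = 18.29 in⁴.
Top plate: 2.4 × 1.05, A = 2.52 in², y = 9.175 in, Ī = 0.2315 in⁴.
Centroid: ȳ = ΣA·y / ΣA = 3.771 in.
Transfer each piece to the centroidal x-axis using Ī + A·d² with d = y − 3.771:
  bottom plate: d = -3.246 in → contributes +58.02 in⁴
  web plate: d = 1.079 in → contributes +22.72 in⁴
  top plate: d = 5.404 in → contributes +73.83 in⁴
Total I = 154.6 in⁴.
Extreme fibre distance c = 5.929 in; S = I/c = 26.07 in³.

S_x ≈ 26 in³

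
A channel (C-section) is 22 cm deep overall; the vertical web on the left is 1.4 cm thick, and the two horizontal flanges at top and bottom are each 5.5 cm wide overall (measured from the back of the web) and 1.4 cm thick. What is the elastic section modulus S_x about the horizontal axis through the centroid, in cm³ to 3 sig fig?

S_x ≈ 224 cm³

Decompose the section into non-overlapping parts with the origin at the bottom-left of its bounding rectangle.
Web: 1.4 × 22, A = 30.8 cm², y = 11 cm, Ī = 1242.3 cm⁴.
Top flange (beyond web): 4.1 × 1.4, A = 5.74 cm², y = 21.3 cm, Ī = 0.93753 cm⁴.
Bottom flange (beyond web): 4.1 × 1.4, A = 5.74 cm², y = 0.7 cm, Ī = 0.93753 cm⁴.
By symmetry the centroid is at mid-height, ȳ = 11 cm.
Transfer each piece to the horizontal axis through the centroid using Ī + A·d² with d = y − 11:
  web: d = 0 cm → contributes +1242.3 cm⁴
  top flange (beyond web): d = 10.3 cm → contributes +609.89 cm⁴
  bottom flange (beyond web): d = -10.3 cm → contributes +609.89 cm⁴
Total I = 2462.1 cm⁴.
Extreme fibre distance c = 11 cm; S = I/c = 223.82 cm³.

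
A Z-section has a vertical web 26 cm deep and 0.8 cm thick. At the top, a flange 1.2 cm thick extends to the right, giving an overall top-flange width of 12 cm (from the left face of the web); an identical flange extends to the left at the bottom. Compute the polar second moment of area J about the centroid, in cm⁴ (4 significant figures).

Break the section into simple shapes (no overlaps), measuring from the bottom-left corner of the bounding box.
Web: 0.8 × 26, A = 20.8 cm², y = 13 cm, Ī = 1171.73 cm⁴.
Top flange (beyond web): 11.2 × 1.2, A = 13.44 cm², y = 25.4 cm, Ī = 1.6128 cm⁴.
Bottom flange (beyond web): 11.2 × 1.2, A = 13.44 cm², y = 0.6 cm, Ī = 1.6128 cm⁴.
Centroid: ȳ = ΣA·y / ΣA = 13 cm.
Transfer each piece to the centroidal x-axis using Ī + A·d² with d = y − 13:
  web: d = 0 cm → contributes +1171.73 cm⁴
  top flange (beyond web): d = 12.4 cm → contributes +2068.15 cm⁴
  bottom flange (beyond web): d = -12.4 cm → contributes +2068.15 cm⁴
Total I = 5308.03 cm⁴.
For the y-axis: x̄ = 11.6 cm.
Repeating about the centroidal y-axis gives I_y = 1249.77 cm⁴.
Polar second moment: J = I_x + I_y = 6557.8 cm⁴.

J ≈ 6558 cm⁴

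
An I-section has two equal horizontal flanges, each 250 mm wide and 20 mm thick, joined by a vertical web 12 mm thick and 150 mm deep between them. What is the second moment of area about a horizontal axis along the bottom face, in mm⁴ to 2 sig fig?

Decompose the section into non-overlapping parts with the origin at the bottom-left of its bounding rectangle.
Bottom flange: 250 × 20, A = 5 000 mm², y = 10 mm, Ī = 166 667 mm⁴.
Web: 12 × 150, A = 1 800 mm², y = 95 mm, Ī = 3 375 000 mm⁴.
Top flange: 250 × 20, A = 5 000 mm², y = 180 mm, Ī = 166 667 mm⁴.
Transfer each piece to a horizontal axis along the bottom face using Ī + A·d² with d = y − 0:
  bottom flange: d = 10 mm → contributes +666 667 mm⁴
  web: d = 95 mm → contributes +19 620 000 mm⁴
  top flange: d = 180 mm → contributes +162 166 667 mm⁴
Total I = 182 453 333 mm⁴.

I_base ≈ 1.8 × 10⁸ mm⁴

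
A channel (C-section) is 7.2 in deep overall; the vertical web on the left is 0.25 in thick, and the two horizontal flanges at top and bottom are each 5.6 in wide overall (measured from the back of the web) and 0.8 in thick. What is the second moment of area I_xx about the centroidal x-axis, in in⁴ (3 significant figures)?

Break the section into simple shapes (no overlaps), measuring from the bottom-left corner of the bounding box.
Web: 0.25 × 7.2, A = 1.8 in², y = 3.6 in, Ī = 7.776 in⁴.
Top flange (beyond web): 5.35 × 0.8, A = 4.28 in², y = 6.8 in, Ī = 0.22827 in⁴.
Bottom flange (beyond web): 5.35 × 0.8, A = 4.28 in², y = 0.4 in, Ī = 0.22827 in⁴.
By symmetry the centroid is at mid-height, ȳ = 3.6 in.
Transfer each piece to the centroidal x-axis using Ī + A·d² with d = y − 3.6:
  web: d = 0 in → contributes +7.776 in⁴
  top flange (beyond web): d = 3.2 in → contributes +44.055 in⁴
  bottom flange (beyond web): d = -3.2 in → contributes +44.055 in⁴
Total I = 95.887 in⁴.

I_xx ≈ 95.9 in⁴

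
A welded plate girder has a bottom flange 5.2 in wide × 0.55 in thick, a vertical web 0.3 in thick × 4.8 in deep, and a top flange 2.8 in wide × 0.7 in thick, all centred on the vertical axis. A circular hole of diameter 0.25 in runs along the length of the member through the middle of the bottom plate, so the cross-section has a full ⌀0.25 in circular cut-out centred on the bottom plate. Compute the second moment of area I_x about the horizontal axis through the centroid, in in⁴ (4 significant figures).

I_x ≈ 37.12 in⁴

Treat the section as a set of non-overlapping primitives; coordinates are from the bounding-box lower-left.
Bottom plate: 5.2 × 0.55, A = 2.86 in², y = 0.275 in, Ī = 0.0720958 in⁴.
Web plate: 0.3 × 4.8, A = 1.44 in², y = 2.95 in, Ī = 2.7648 in⁴.
Top plate: 2.8 × 0.7, A = 1.96 in², y = 5.7 in, Ī = 0.0800333 in⁴.
Hole (subtracted): ⌀0.25, A = 0.0490874 in², y = 0.275 in, Ī = 0.000191748 in⁴.
Centroid: ȳ = ΣA·y / ΣA = 2.60719 in.
Transfer each piece to the horizontal axis through the centroid using Ī + A·d² with d = y − 2.60719:
  bottom plate: d = -2.33219 in → contributes +15.6279 in⁴
  web plate: d = 0.342815 in → contributes +2.93403 in⁴
  top plate: d = 3.09281 in → contributes +18.8284 in⁴
  hole: d = -2.33219 in → contributes −0.267182 in⁴
Total I = 37.1232 in⁴.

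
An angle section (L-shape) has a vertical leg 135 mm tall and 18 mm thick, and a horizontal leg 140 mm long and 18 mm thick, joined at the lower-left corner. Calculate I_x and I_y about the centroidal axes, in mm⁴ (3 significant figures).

Treat the section as a set of non-overlapping primitives; coordinates are from the bounding-box lower-left.
Vertical leg: 18 × 135, A = 2 430 mm², y = 67.5 mm, Ī = 3 690 563 mm⁴.
Horizontal leg (remainder): 122 × 18, A = 2 196 mm², y = 9 mm, Ī = 59 292 mm⁴.
Centroid: ȳ = ΣA·y / ΣA = 39.73 mm.
Transfer each piece to the centroidal x-axis using Ī + A·d² with d = y − 39.73:
  vertical leg: d = 27.77 mm → contributes +5 564 570 mm⁴
  horizontal leg (remainder): d = -30.73 mm → contributes +2 132 989 mm⁴
Total I = 7 697 560 mm⁴.
For the y-axis: x̄ = 42.23 mm.
Repeating about the centroidal y-axis gives I_y = 8 441 732 mm⁴.

I_x ≈ 7.70 × 10⁶ mm⁴, I_y ≈ 8.44 × 10⁶ mm⁴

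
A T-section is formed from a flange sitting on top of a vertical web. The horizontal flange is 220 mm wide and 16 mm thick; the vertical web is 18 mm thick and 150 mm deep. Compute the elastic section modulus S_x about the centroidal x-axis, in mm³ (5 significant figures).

Treat the section as a set of non-overlapping primitives; coordinates are from the bounding-box lower-left.
Flange: 220 × 16, A = 3 520 mm², y = 158 mm, Ī = 75093.33 mm⁴.
Web: 18 × 150, A = 2 700 mm², y = 75 mm, Ī = 5 062 500 mm⁴.
Centroid: ȳ = ΣA·y / ΣA = 121.9711 mm.
Transfer each piece to the centroidal x-axis using Ī + A·d² with d = y − 121.9711:
  flange: d = 36.02894 mm → contributes +4 644 351 mm⁴
  web: d = -46.97106 mm → contributes +11 019 458 mm⁴
Total I = 15 663 808 mm⁴.
Extreme fibre distance c = 121.9711 mm; S = I/c = 128422.3 mm³.

S_x ≈ 1.2842 × 10⁵ mm³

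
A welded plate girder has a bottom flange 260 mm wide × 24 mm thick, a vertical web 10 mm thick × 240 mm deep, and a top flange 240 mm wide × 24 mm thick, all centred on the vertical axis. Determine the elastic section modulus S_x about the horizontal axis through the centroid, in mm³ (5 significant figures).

S_x ≈ 1.4886 × 10⁶ mm³

Break the section into simple shapes (no overlaps), measuring from the bottom-left corner of the bounding box.
Bottom plate: 260 × 24, A = 6 240 mm², y = 12 mm, Ī = 299 520 mm⁴.
Web plate: 10 × 240, A = 2 400 mm², y = 144 mm, Ī = 11 520 000 mm⁴.
Top plate: 240 × 24, A = 5 760 mm², y = 276 mm, Ī = 276 480 mm⁴.
Centroid: ȳ = ΣA·y / ΣA = 139.6 mm.
Transfer each piece to the horizontal axis through the centroid using Ī + A·d² with d = y − 139.6:
  bottom plate: d = -127.6 mm → contributes +101 897 702 mm⁴
  web plate: d = 4.4 mm → contributes +11 566 464 mm⁴
  top plate: d = 136.4 mm → contributes +107 441 050 mm⁴
Total I = 220 905 216 mm⁴.
Extreme fibre distance c = 148.4 mm; S = I/c = 1 488 580 mm³.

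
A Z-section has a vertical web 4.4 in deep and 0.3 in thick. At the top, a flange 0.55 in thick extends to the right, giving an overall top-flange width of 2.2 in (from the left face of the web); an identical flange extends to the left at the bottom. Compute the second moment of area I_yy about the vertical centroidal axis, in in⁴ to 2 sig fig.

I_yy ≈ 3.2 in⁴

Break the section into simple shapes (no overlaps), measuring from the bottom-left corner of the bounding box.
Web: 0.3 × 4.4, A = 1.32 in², x = 2.05 in, Ī = 0.0099 in⁴.
Top flange (beyond web): 1.9 × 0.55, A = 1.045 in², x = 3.15 in, Ī = 0.3144 in⁴.
Bottom flange (beyond web): 1.9 × 0.55, A = 1.045 in², x = 0.95 in, Ī = 0.3144 in⁴.
Centroid: x̄ = ΣA·x / ΣA = 2.05 in.
Transfer each piece to the vertical centroidal axis using Ī + A·d² with d = x − 2.05:
  web: d = 0 in → contributes +0.0099 in⁴
  top flange (beyond web): d = 1.1 in → contributes +1.579 in⁴
  bottom flange (beyond web): d = -1.1 in → contributes +1.579 in⁴
Total I = 3.168 in⁴.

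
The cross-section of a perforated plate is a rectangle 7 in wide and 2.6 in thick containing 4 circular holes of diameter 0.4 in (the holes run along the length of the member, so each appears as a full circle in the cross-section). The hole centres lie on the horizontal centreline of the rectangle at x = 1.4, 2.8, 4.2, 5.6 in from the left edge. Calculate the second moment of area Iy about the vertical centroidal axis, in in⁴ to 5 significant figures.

Iy ≈ 73.080 in⁴

Decompose the section into non-overlapping parts with the origin at the bottom-left of its bounding rectangle.
Plate: 7 × 2.6, A = 18.2 in², x = 3.5 in, Ī = 74.31667 in⁴.
Hole 1 (subtracted): ⌀0.4, A = 0.1256637 in², x = 1.4 in, Ī = 0.001256637 in⁴.
Hole 2 (subtracted): ⌀0.4, A = 0.1256637 in², x = 2.8 in, Ī = 0.001256637 in⁴.
Hole 3 (subtracted): ⌀0.4, A = 0.1256637 in², x = 4.2 in, Ī = 0.001256637 in⁴.
Hole 4 (subtracted): ⌀0.4, A = 0.1256637 in², x = 5.6 in, Ī = 0.001256637 in⁴.
By symmetry the centroid is at mid-width, x̄ = 3.5 in.
Transfer each piece to the vertical centroidal axis using Ī + A·d² with d = x − 3.5:
  plate: d = 0 in → contributes +74.31667 in⁴
  hole 1: d = -2.1 in → contributes −0.5554336 in⁴
  hole 2: d = -0.7 in → contributes −0.06283185 in⁴
  hole 3: d = 0.7 in → contributes −0.06283185 in⁴
  hole 4: d = 2.1 in → contributes −0.5554336 in⁴
Total I = 73.08014 in⁴.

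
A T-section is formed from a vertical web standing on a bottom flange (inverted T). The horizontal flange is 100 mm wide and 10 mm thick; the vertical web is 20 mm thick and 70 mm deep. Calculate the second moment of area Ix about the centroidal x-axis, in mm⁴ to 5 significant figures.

Ix ≈ 1.5133 × 10⁶ mm⁴

Decompose the section into non-overlapping parts with the origin at the bottom-left of its bounding rectangle.
Flange: 100 × 10, A = 1 000 mm², y = 5 mm, Ī = 8333.333 mm⁴.
Web: 20 × 70, A = 1 400 mm², y = 45 mm, Ī = 571666.7 mm⁴.
Centroid: ȳ = ΣA·y / ΣA = 28.33333 mm.
Transfer each piece to the centroidal x-axis using Ī + A·d² with d = y − 28.33333:
  flange: d = -23.33333 mm → contributes +552777.8 mm⁴
  web: d = 16.66667 mm → contributes +960555.6 mm⁴
Total I = 1 513 333 mm⁴.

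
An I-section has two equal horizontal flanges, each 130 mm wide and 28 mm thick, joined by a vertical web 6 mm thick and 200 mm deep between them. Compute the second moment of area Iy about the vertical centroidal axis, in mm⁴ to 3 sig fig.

Treat the section as a set of non-overlapping primitives; coordinates are from the bounding-box lower-left.
Bottom flange: 130 × 28, A = 3 640 mm², x = 65 mm, Ī = 5 126 333 mm⁴.
Web: 6 × 200, A = 1 200 mm², x = 65 mm, Ī = 3 600 mm⁴.
Top flange: 130 × 28, A = 3 640 mm², x = 65 mm, Ī = 5 126 333 mm⁴.
By symmetry the centroid is at mid-width, x̄ = 65 mm.
All pieces are centred on the vertical centroidal axis, so I = ΣĪ = 10 256 267 mm⁴.

Iy ≈ 1.03 × 10⁷ mm⁴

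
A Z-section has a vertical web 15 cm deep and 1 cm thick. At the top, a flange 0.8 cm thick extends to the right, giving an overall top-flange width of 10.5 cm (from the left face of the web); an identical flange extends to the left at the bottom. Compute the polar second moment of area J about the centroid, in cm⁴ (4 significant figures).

J ≈ 1583 cm⁴

Split into non-overlapping primitives; take the origin at the lower-left of the bounding box.
Web: 1 × 15, A = 15 cm², y = 7.5 cm, Ī = 281.25 cm⁴.
Top flange (beyond web): 9.5 × 0.8, A = 7.6 cm², y = 14.6 cm, Ī = 0.405333 cm⁴.
Bottom flange (beyond web): 9.5 × 0.8, A = 7.6 cm², y = 0.4 cm, Ī = 0.405333 cm⁴.
Centroid: ȳ = ΣA·y / ΣA = 7.5 cm.
Transfer each piece to the centroidal x-axis using Ī + A·d² with d = y − 7.5:
  web: d = 0 cm → contributes +281.25 cm⁴
  top flange (beyond web): d = 7.1 cm → contributes +383.521 cm⁴
  bottom flange (beyond web): d = -7.1 cm → contributes +383.521 cm⁴
Total I = 1048.29 cm⁴.
For the y-axis: x̄ = 10 cm.
Repeating about the centroidal y-axis gives I_y = 534.517 cm⁴.
Polar second moment: J = I_x + I_y = 1582.81 cm⁴.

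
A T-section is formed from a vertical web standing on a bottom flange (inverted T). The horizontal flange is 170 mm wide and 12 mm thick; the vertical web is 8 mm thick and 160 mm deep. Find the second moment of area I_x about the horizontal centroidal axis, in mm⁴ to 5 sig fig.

I_x ≈ 8.5721 × 10⁶ mm⁴

Treat the section as a set of non-overlapping primitives; coordinates are from the bounding-box lower-left.
Flange: 170 × 12, A = 2 040 mm², y = 6 mm, Ī = 24 480 mm⁴.
Web: 8 × 160, A = 1 280 mm², y = 92 mm, Ī = 2 730 667 mm⁴.
Centroid: ȳ = ΣA·y / ΣA = 39.15663 mm.
Transfer each piece to the horizontal centroidal axis using Ī + A·d² with d = y − 39.15663:
  flange: d = -33.15663 mm → contributes +2 267 178 mm⁴
  web: d = 52.84337 mm → contributes +6 304 967 mm⁴
Total I = 8 572 145 mm⁴.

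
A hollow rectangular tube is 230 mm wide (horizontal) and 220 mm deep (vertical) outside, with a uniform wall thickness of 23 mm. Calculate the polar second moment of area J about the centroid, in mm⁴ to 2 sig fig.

J ≈ 2.6 × 10⁸ mm⁴

Treat the section as a set of non-overlapping primitives; coordinates are from the bounding-box lower-left.
Outer rectangle: 230 × 220, A = 50 600 mm², y = 110 mm, Ī = 204 086 667 mm⁴.
Inner void (subtracted): 184 × 174, A = 32 016 mm², y = 110 mm, Ī = 80 776 368 mm⁴.
By symmetry the centroid is at mid-height, ȳ = 110 mm.
All pieces are centred on the centroidal x-axis, so I = ΣĪ (holes subtracted) = 123 310 299 mm⁴.
Repeating about the centroidal y-axis gives I_y = 132 733 859 mm⁴.
Polar second moment: J = I_x + I_y = 256 044 157 mm⁴.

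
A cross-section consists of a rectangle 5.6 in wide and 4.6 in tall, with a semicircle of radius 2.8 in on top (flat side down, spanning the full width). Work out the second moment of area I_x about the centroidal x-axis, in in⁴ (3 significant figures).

I_x ≈ 154 in⁴

Decompose the section into non-overlapping parts with the origin at the bottom-left of its bounding rectangle.
Rectangular body: 5.6 × 4.6, A = 25.76 in², y = 2.3 in, Ī = 45.423 in⁴.
Semicircular cap: semicircle r = 2.8, A = 12.315 in², y = 5.7884 in, Ī = 6.7463 in⁴.
Centroid: ȳ = ΣA·y / ΣA = 3.4283 in.
Transfer each piece to the centroidal x-axis using Ī + A·d² with d = y − 3.4283:
  rectangular body: d = -1.1283 in → contributes +78.216 in⁴
  semicircular cap: d = 2.3601 in → contributes +75.341 in⁴
Total I = 153.56 in⁴.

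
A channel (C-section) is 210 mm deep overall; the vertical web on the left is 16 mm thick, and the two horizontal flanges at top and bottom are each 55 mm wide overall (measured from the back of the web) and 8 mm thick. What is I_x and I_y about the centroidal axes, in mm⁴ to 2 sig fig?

I_x ≈ 1.9 × 10⁷ mm⁴, I_y ≈ 5.5 × 10⁵ mm⁴

Decompose the section into non-overlapping parts with the origin at the bottom-left of its bounding rectangle.
Web: 16 × 210, A = 3 360 mm², y = 105 mm, Ī = 12 348 000 mm⁴.
Top flange (beyond web): 39 × 8, A = 312 mm², y = 206 mm, Ī = 1 664 mm⁴.
Bottom flange (beyond web): 39 × 8, A = 312 mm², y = 4 mm, Ī = 1 664 mm⁴.
By symmetry the centroid is at mid-height, ȳ = 105 mm.
Transfer each piece to the centroidal x-axis using Ī + A·d² with d = y − 105:
  web: d = 0 mm → contributes +12 348 000 mm⁴
  top flange (beyond web): d = 101 mm → contributes +3 184 376 mm⁴
  bottom flange (beyond web): d = -101 mm → contributes +3 184 376 mm⁴
Total I = 18 716 752 mm⁴.
For the y-axis: x̄ = 12.31 mm.
Repeating about the centroidal y-axis gives I_y = 548 760 mm⁴.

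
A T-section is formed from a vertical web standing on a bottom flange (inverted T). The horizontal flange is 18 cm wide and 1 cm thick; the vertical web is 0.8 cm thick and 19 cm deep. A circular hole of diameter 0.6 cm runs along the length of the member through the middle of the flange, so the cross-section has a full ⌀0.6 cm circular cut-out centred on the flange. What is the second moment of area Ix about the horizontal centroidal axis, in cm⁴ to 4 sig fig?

Ix ≈ 1277 cm⁴

Split into non-overlapping primitives; take the origin at the lower-left of the bounding box.
Flange: 18 × 1, A = 18 cm², y = 0.5 cm, Ī = 1.5 cm⁴.
Web: 0.8 × 19, A = 15.2 cm², y = 10.5 cm, Ī = 457.267 cm⁴.
Hole (subtracted): ⌀0.6, A = 0.282743 cm², y = 0.5 cm, Ī = 0.00636173 cm⁴.
Centroid: ȳ = ΣA·y / ΣA = 5.11764 cm.
Transfer each piece to the horizontal centroidal axis using Ī + A·d² with d = y − 5.11764:
  flange: d = -4.61764 cm → contributes +385.307 cm⁴
  web: d = 5.38236 cm → contributes +897.608 cm⁴
  hole: d = -4.61764 cm → contributes −6.03518 cm⁴
Total I = 1276.88 cm⁴.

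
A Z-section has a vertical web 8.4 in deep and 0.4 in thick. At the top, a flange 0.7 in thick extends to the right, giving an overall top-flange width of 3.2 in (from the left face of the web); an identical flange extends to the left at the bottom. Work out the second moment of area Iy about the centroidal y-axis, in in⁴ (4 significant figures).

Iy ≈ 12.64 in⁴

Treat the section as a set of non-overlapping primitives; coordinates are from the bounding-box lower-left.
Web: 0.4 × 8.4, A = 3.36 in², x = 3 in, Ī = 0.0448 in⁴.
Top flange (beyond web): 2.8 × 0.7, A = 1.96 in², x = 4.6 in, Ī = 1.28053 in⁴.
Bottom flange (beyond web): 2.8 × 0.7, A = 1.96 in², x = 1.4 in, Ī = 1.28053 in⁴.
Centroid: x̄ = ΣA·x / ΣA = 3 in.
Transfer each piece to the centroidal y-axis using Ī + A·d² with d = x − 3:
  web: d = 0 in → contributes +0.0448 in⁴
  top flange (beyond web): d = 1.6 in → contributes +6.29813 in⁴
  bottom flange (beyond web): d = -1.6 in → contributes +6.29813 in⁴
Total I = 12.6411 in⁴.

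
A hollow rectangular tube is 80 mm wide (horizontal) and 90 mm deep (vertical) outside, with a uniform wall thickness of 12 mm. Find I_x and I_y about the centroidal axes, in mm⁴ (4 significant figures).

I_x ≈ 3.518 × 10⁶ mm⁴, I_y ≈ 2.874 × 10⁶ mm⁴

Break the section into simple shapes (no overlaps), measuring from the bottom-left corner of the bounding box.
Outer rectangle: 80 × 90, A = 7 200 mm², y = 45 mm, Ī = 4 860 000 mm⁴.
Inner void (subtracted): 56 × 66, A = 3 696 mm², y = 45 mm, Ī = 1 341 648 mm⁴.
By symmetry the centroid is at mid-height, ȳ = 45 mm.
All pieces are centred on the centroidal x-axis, so I = ΣĪ (holes subtracted) = 3 518 352 mm⁴.
Repeating about the centroidal y-axis gives I_y = 2 874 112 mm⁴.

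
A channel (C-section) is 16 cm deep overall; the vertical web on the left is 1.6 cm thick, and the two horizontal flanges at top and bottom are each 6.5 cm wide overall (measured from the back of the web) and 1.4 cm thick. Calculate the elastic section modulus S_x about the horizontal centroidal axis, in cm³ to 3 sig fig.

S_x ≈ 160 cm³

Break the section into simple shapes (no overlaps), measuring from the bottom-left corner of the bounding box.
Web: 1.6 × 16, A = 25.6 cm², y = 8 cm, Ī = 546.13 cm⁴.
Top flange (beyond web): 4.9 × 1.4, A = 6.86 cm², y = 15.3 cm, Ī = 1.1205 cm⁴.
Bottom flange (beyond web): 4.9 × 1.4, A = 6.86 cm², y = 0.7 cm, Ī = 1.1205 cm⁴.
By symmetry the centroid is at mid-height, ȳ = 8 cm.
Transfer each piece to the horizontal centroidal axis using Ī + A·d² with d = y − 8:
  web: d = 0 cm → contributes +546.13 cm⁴
  top flange (beyond web): d = 7.3 cm → contributes +366.69 cm⁴
  bottom flange (beyond web): d = -7.3 cm → contributes +366.69 cm⁴
Total I = 1279.5 cm⁴.
Extreme fibre distance c = 8 cm; S = I/c = 159.94 cm³.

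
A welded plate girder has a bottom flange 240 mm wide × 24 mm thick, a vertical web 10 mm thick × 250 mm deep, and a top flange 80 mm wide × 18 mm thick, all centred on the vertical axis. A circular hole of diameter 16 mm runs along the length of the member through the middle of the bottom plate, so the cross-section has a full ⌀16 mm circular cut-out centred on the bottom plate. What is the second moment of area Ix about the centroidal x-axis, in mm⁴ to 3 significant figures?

Split into non-overlapping primitives; take the origin at the lower-left of the bounding box.
Bottom plate: 240 × 24, A = 5 760 mm², y = 12 mm, Ī = 276 480 mm⁴.
Web plate: 10 × 250, A = 2 500 mm², y = 149 mm, Ī = 13 020 833 mm⁴.
Top plate: 80 × 18, A = 1 440 mm², y = 283 mm, Ī = 38 880 mm⁴.
Hole (subtracted): ⌀16, A = 201.06 mm², y = 12 mm, Ī = 3 217 mm⁴.
Centroid: ȳ = ΣA·y / ΣA = 89.139 mm.
Transfer each piece to the centroidal x-axis using Ī + A·d² with d = y − 89.139:
  bottom plate: d = -77.139 mm → contributes +34 551 062 mm⁴
  web plate: d = 59.861 mm → contributes +21 979 137 mm⁴
  top plate: d = 193.86 mm → contributes +54 157 003 mm⁴
  hole: d = -77.139 mm → contributes −1 199 626 mm⁴
Total I = 109 487 576 mm⁴.

Ix ≈ 1.09 × 10⁸ mm⁴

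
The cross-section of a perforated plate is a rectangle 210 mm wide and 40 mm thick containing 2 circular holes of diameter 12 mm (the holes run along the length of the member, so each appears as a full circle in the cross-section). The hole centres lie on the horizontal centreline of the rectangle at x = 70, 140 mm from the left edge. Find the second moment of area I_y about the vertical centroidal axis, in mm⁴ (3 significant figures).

Decompose the section into non-overlapping parts with the origin at the bottom-left of its bounding rectangle.
Plate: 210 × 40, A = 8 400 mm², x = 105 mm, Ī = 30 870 000 mm⁴.
Hole 1 (subtracted): ⌀12, A = 113.1 mm², x = 70 mm, Ī = 1017.9 mm⁴.
Hole 2 (subtracted): ⌀12, A = 113.1 mm², x = 140 mm, Ī = 1017.9 mm⁴.
By symmetry the centroid is at mid-width, x̄ = 105 mm.
Transfer each piece to the vertical centroidal axis using Ī + A·d² with d = x − 105:
  plate: d = 0 mm → contributes +30 870 000 mm⁴
  hole 1: d = -35 mm → contributes −139 562 mm⁴
  hole 2: d = 35 mm → contributes −139 562 mm⁴
Total I = 30 590 876 mm⁴.

I_y ≈ 3.06 × 10⁷ mm⁴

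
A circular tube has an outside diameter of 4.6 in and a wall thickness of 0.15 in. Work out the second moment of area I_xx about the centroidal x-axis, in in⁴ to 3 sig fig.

I_xx ≈ 5.20 in⁴

Split into non-overlapping primitives; take the origin at the lower-left of the bounding box.
Outer circle: ⌀4.6, A = 16.619 in², y = 2.3 in, Ī = 21.979 in⁴.
Bore (subtracted): ⌀4.3, A = 14.522 in², y = 2.3 in, Ī = 16.782 in⁴.
By symmetry the centroid is at mid-height, ȳ = 2.3 in.
All pieces are centred on the centroidal x-axis, so I = ΣĪ (holes subtracted) = 5.1967 in⁴.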